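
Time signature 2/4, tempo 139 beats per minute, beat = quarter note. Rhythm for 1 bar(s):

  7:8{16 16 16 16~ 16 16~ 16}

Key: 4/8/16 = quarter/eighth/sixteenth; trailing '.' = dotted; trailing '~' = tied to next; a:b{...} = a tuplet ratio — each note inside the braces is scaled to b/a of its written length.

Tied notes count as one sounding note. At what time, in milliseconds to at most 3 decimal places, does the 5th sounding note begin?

1. 0.0ms @ 0 + 123.33ms (2/7)
2. 123.33ms @ 2/7 + 123.33ms (2/7)
3. 246.66ms @ 4/7 + 123.33ms (2/7)
4. 369.99ms @ 6/7 + 246.66ms (4/7)
5. 616.65ms @ 10/7 + 246.66ms (4/7)

note 5 onset = 10/7b = 616.65ms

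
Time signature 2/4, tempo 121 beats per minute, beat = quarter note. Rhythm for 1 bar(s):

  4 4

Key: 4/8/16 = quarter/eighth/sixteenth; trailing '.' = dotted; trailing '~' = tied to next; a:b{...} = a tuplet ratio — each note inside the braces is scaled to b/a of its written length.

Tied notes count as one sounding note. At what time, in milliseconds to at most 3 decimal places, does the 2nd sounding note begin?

note 2 onset = 1b = 495.868ms

1. 0.0ms @ 0 + 495.868ms (1)
2. 495.868ms @ 1 + 495.868ms (1)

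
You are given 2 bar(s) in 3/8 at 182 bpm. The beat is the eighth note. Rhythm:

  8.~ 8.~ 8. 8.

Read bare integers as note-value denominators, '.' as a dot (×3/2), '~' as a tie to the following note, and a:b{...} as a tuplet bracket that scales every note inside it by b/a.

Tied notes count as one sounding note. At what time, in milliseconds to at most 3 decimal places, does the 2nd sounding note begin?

note 2 onset = 9/2b = 1483.516ms

1. 0.0ms @ 0 + 1483.516ms (9/2)
2. 1483.516ms @ 9/2 + 494.505ms (3/2)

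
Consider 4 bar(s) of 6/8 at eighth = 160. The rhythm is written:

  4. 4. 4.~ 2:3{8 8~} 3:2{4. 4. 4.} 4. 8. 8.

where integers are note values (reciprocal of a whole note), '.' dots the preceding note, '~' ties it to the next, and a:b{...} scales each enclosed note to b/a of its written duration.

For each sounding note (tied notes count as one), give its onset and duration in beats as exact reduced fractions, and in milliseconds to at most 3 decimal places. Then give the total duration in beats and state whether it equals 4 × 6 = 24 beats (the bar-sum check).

1) 0.0ms=0b +1125.0ms=3b
2) 1125.0ms=3b +1125.0ms=3b
3) 2250.0ms=6b +1687.5ms=9/2b
4) 3937.5ms=21/2b +1312.5ms=7/2b
5) 5250.0ms=14b +750.0ms=2b
6) 6000.0ms=16b +750.0ms=2b
7) 6750.0ms=18b +1125.0ms=3b
8) 7875.0ms=21b +562.5ms=3/2b
9) 8437.5ms=45/2b +562.5ms=3/2b
Σ=24b of 24 (160bpm 6/8) — PASS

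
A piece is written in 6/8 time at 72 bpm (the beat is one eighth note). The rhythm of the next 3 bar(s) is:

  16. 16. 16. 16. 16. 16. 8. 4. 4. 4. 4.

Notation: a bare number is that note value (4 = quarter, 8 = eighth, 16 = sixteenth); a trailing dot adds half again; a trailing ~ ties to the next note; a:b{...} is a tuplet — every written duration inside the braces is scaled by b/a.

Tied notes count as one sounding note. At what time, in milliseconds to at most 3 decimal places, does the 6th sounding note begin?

note 6 onset = 15/4b = 3125.0ms

1. 0.0ms @ 0 + 625.0ms (3/4)
2. 625.0ms @ 3/4 + 625.0ms (3/4)
3. 1250.0ms @ 3/2 + 625.0ms (3/4)
4. 1875.0ms @ 9/4 + 625.0ms (3/4)
5. 2500.0ms @ 3 + 625.0ms (3/4)
6. 3125.0ms @ 15/4 + 625.0ms (3/4)
7. 3750.0ms @ 9/2 + 1250.0ms (3/2)
8. 5000.0ms @ 6 + 2500.0ms (3)
9. 7500.0ms @ 9 + 2500.0ms (3)
10. 10000.0ms @ 12 + 2500.0ms (3)
11. 12500.0ms @ 15 + 2500.0ms (3)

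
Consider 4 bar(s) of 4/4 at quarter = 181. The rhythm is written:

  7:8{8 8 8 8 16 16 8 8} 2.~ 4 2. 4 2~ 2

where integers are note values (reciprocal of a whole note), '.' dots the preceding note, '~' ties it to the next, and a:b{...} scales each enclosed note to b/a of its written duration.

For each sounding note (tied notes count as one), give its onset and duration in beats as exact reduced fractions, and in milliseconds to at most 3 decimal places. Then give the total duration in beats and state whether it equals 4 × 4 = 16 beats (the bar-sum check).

1) 0.0ms=0b +189.424ms=4/7b
2) 189.424ms=4/7b +189.424ms=4/7b
3) 378.848ms=8/7b +189.424ms=4/7b
4) 568.272ms=12/7b +189.424ms=4/7b
5) 757.695ms=16/7b +94.712ms=2/7b
6) 852.407ms=18/7b +94.712ms=2/7b
7) 947.119ms=20/7b +189.424ms=4/7b
8) 1136.543ms=24/7b +189.424ms=4/7b
9) 1325.967ms=4b +1325.967ms=4b
10) 2651.934ms=8b +994.475ms=3b
11) 3646.409ms=11b +331.492ms=1b
12) 3977.901ms=12b +1325.967ms=4b
Σ=16b of 16 (181bpm 4/4) — PASS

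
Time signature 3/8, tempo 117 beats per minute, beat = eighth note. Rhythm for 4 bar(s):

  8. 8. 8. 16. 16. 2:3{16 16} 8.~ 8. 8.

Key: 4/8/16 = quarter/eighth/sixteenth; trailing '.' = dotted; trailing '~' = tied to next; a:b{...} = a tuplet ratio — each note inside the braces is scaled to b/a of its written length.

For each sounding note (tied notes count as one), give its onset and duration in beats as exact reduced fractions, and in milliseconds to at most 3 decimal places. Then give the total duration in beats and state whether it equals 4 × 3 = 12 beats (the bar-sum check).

1) 0.0ms=0b +769.231ms=3/2b
2) 769.231ms=3/2b +769.231ms=3/2b
3) 1538.462ms=3b +769.231ms=3/2b
4) 2307.692ms=9/2b +384.615ms=3/4b
5) 2692.308ms=21/4b +384.615ms=3/4b
6) 3076.923ms=6b +384.615ms=3/4b
7) 3461.538ms=27/4b +384.615ms=3/4b
8) 3846.154ms=15/2b +1538.462ms=3b
9) 5384.615ms=21/2b +769.231ms=3/2b
Σ=12b of 12 (117bpm 3/8) — PASS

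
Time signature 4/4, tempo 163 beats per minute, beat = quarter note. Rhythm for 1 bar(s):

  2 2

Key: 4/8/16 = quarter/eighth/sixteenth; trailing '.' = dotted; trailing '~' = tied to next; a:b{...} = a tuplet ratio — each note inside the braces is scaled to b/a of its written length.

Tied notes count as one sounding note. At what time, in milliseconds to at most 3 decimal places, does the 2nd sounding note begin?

1. 0.0ms @ 0 + 736.196ms (2)
2. 736.196ms @ 2 + 736.196ms (2)

note 2 onset = 2b = 736.196ms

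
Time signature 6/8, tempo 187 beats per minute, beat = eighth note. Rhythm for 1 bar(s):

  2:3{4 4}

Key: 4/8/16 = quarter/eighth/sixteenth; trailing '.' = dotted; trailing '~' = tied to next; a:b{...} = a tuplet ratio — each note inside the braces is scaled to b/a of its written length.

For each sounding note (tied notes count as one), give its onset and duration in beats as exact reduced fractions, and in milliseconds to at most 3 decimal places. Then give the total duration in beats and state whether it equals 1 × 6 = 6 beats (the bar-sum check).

1) 0.0ms=0b +962.567ms=3b
2) 962.567ms=3b +962.567ms=3b
Σ=6b of 6 (187bpm 6/8) — PASS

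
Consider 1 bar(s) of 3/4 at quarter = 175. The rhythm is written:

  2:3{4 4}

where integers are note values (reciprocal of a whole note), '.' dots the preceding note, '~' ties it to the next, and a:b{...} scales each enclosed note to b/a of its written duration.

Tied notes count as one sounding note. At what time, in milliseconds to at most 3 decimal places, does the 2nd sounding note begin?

1. 0.0ms @ 0 + 514.286ms (3/2)
2. 514.286ms @ 3/2 + 514.286ms (3/2)

note 2 onset = 3/2b = 514.286ms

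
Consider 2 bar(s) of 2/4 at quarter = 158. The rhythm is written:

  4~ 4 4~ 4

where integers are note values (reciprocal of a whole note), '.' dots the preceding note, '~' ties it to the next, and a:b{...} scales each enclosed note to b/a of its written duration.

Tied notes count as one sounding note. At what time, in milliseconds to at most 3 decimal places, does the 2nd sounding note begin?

note 2 onset = 2b = 759.494ms

1. 0.0ms @ 0 + 759.494ms (2)
2. 759.494ms @ 2 + 759.494ms (2)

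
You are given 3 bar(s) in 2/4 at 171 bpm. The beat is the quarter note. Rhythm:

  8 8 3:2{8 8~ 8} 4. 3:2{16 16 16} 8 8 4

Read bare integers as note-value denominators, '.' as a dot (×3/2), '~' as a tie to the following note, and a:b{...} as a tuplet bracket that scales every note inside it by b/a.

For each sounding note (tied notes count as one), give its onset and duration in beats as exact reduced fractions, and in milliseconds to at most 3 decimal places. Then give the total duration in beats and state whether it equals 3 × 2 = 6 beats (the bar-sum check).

1) 0.0ms=0b +175.439ms=1/2b
2) 175.439ms=1/2b +175.439ms=1/2b
3) 350.877ms=1b +116.959ms=1/3b
4) 467.836ms=4/3b +233.918ms=2/3b
5) 701.754ms=2b +526.316ms=3/2b
6) 1228.07ms=7/2b +58.48ms=1/6b
7) 1286.55ms=11/3b +58.48ms=1/6b
8) 1345.029ms=23/6b +58.48ms=1/6b
9) 1403.509ms=4b +175.439ms=1/2b
10) 1578.947ms=9/2b +175.439ms=1/2b
11) 1754.386ms=5b +350.877ms=1b
Σ=6b of 6 (171bpm 2/4) — PASS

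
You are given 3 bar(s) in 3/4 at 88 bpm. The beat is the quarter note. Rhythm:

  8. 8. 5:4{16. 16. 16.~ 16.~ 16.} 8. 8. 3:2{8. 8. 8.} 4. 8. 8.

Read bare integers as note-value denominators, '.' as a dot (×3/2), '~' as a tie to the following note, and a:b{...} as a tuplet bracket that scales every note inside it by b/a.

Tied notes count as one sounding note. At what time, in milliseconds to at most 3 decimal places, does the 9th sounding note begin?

1. 0.0ms @ 0 + 511.364ms (3/4)
2. 511.364ms @ 3/4 + 511.364ms (3/4)
3. 1022.727ms @ 3/2 + 204.545ms (3/10)
4. 1227.273ms @ 9/5 + 204.545ms (3/10)
5. 1431.818ms @ 21/10 + 613.636ms (9/10)
6. 2045.455ms @ 3 + 511.364ms (3/4)
7. 2556.818ms @ 15/4 + 511.364ms (3/4)
8. 3068.182ms @ 9/2 + 340.909ms (1/2)
9. 3409.091ms @ 5 + 340.909ms (1/2)
10. 3750.0ms @ 11/2 + 340.909ms (1/2)
11. 4090.909ms @ 6 + 1022.727ms (3/2)
12. 5113.636ms @ 15/2 + 511.364ms (3/4)
13. 5625.0ms @ 33/4 + 511.364ms (3/4)

note 9 onset = 5b = 3409.091ms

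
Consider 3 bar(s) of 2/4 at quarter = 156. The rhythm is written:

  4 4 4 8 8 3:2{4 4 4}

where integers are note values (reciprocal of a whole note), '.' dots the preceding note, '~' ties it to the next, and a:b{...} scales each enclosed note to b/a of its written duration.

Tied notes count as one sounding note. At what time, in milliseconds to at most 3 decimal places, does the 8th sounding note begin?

note 8 onset = 16/3b = 2051.282ms

1. 0.0ms @ 0 + 384.615ms (1)
2. 384.615ms @ 1 + 384.615ms (1)
3. 769.231ms @ 2 + 384.615ms (1)
4. 1153.846ms @ 3 + 192.308ms (1/2)
5. 1346.154ms @ 7/2 + 192.308ms (1/2)
6. 1538.462ms @ 4 + 256.41ms (2/3)
7. 1794.872ms @ 14/3 + 256.41ms (2/3)
8. 2051.282ms @ 16/3 + 256.41ms (2/3)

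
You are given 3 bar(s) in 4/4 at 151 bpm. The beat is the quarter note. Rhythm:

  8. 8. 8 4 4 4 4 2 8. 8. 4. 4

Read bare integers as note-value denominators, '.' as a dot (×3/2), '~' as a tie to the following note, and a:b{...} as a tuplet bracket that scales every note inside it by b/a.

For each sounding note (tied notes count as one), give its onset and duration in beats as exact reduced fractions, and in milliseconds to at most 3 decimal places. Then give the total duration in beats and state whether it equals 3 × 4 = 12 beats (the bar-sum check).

1) 0.0ms=0b +298.013ms=3/4b
2) 298.013ms=3/4b +298.013ms=3/4b
3) 596.026ms=3/2b +198.675ms=1/2b
4) 794.702ms=2b +397.351ms=1b
5) 1192.053ms=3b +397.351ms=1b
6) 1589.404ms=4b +397.351ms=1b
7) 1986.755ms=5b +397.351ms=1b
8) 2384.106ms=6b +794.702ms=2b
9) 3178.808ms=8b +298.013ms=3/4b
10) 3476.821ms=35/4b +298.013ms=3/4b
11) 3774.834ms=19/2b +596.026ms=3/2b
12) 4370.861ms=11b +397.351ms=1b
Σ=12b of 12 (151bpm 4/4) — PASS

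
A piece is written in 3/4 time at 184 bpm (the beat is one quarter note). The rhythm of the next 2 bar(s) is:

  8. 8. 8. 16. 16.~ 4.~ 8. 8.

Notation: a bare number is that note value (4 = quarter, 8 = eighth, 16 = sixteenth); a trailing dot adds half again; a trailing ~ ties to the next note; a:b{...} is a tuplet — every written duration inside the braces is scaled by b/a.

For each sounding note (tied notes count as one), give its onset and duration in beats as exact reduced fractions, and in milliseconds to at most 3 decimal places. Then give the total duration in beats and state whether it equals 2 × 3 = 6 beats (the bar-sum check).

1) 0.0ms=0b +244.565ms=3/4b
2) 244.565ms=3/4b +244.565ms=3/4b
3) 489.13ms=3/2b +244.565ms=3/4b
4) 733.696ms=9/4b +122.283ms=3/8b
5) 855.978ms=21/8b +855.978ms=21/8b
6) 1711.957ms=21/4b +244.565ms=3/4b
Σ=6b of 6 (184bpm 3/4) — PASS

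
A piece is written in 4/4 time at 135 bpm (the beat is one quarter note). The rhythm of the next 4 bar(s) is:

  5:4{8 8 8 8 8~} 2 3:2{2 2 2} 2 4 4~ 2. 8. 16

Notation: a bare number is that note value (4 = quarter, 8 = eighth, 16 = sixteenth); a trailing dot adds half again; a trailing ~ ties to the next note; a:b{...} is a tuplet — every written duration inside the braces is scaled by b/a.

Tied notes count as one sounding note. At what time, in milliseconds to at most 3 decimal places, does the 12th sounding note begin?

1. 0.0ms @ 0 + 177.778ms (2/5)
2. 177.778ms @ 2/5 + 177.778ms (2/5)
3. 355.556ms @ 4/5 + 177.778ms (2/5)
4. 533.333ms @ 6/5 + 177.778ms (2/5)
5. 711.111ms @ 8/5 + 1066.667ms (12/5)
6. 1777.778ms @ 4 + 592.593ms (4/3)
7. 2370.37ms @ 16/3 + 592.593ms (4/3)
8. 2962.963ms @ 20/3 + 592.593ms (4/3)
9. 3555.556ms @ 8 + 888.889ms (2)
10. 4444.444ms @ 10 + 444.444ms (1)
11. 4888.889ms @ 11 + 1777.778ms (4)
12. 6666.667ms @ 15 + 333.333ms (3/4)
13. 7000.0ms @ 63/4 + 111.111ms (1/4)

note 12 onset = 15b = 6666.667ms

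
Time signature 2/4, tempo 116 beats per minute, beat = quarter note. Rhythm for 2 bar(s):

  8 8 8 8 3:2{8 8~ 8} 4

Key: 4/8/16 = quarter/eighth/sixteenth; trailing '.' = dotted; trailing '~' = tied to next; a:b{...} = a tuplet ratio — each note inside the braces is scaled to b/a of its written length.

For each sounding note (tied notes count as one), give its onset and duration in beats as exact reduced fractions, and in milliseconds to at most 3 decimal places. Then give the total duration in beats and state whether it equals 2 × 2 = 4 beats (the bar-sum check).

1) 0.0ms=0b +258.621ms=1/2b
2) 258.621ms=1/2b +258.621ms=1/2b
3) 517.241ms=1b +258.621ms=1/2b
4) 775.862ms=3/2b +258.621ms=1/2b
5) 1034.483ms=2b +172.414ms=1/3b
6) 1206.897ms=7/3b +344.828ms=2/3b
7) 1551.724ms=3b +517.241ms=1b
Σ=4b of 4 (116bpm 2/4) — PASS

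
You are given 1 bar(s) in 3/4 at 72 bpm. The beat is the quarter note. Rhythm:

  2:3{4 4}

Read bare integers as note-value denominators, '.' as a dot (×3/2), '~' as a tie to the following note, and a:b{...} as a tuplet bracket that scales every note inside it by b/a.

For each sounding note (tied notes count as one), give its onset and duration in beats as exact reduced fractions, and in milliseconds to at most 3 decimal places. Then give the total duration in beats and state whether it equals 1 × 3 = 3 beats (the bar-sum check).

1) 0.0ms=0b +1250.0ms=3/2b
2) 1250.0ms=3/2b +1250.0ms=3/2b
Σ=3b of 3 (72bpm 3/4) — PASS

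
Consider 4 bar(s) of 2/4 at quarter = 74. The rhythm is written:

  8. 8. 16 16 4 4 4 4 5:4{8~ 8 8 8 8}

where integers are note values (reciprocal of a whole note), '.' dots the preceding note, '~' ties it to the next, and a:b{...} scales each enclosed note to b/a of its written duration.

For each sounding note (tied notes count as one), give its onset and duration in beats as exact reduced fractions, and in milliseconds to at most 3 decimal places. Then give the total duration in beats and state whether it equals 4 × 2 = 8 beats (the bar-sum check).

1) 0.0ms=0b +608.108ms=3/4b
2) 608.108ms=3/4b +608.108ms=3/4b
3) 1216.216ms=3/2b +202.703ms=1/4b
4) 1418.919ms=7/4b +202.703ms=1/4b
5) 1621.622ms=2b +810.811ms=1b
6) 2432.432ms=3b +810.811ms=1b
7) 3243.243ms=4b +810.811ms=1b
8) 4054.054ms=5b +810.811ms=1b
9) 4864.865ms=6b +648.649ms=4/5b
10) 5513.514ms=34/5b +324.324ms=2/5b
11) 5837.838ms=36/5b +324.324ms=2/5b
12) 6162.162ms=38/5b +324.324ms=2/5b
Σ=8b of 8 (74bpm 2/4) — PASS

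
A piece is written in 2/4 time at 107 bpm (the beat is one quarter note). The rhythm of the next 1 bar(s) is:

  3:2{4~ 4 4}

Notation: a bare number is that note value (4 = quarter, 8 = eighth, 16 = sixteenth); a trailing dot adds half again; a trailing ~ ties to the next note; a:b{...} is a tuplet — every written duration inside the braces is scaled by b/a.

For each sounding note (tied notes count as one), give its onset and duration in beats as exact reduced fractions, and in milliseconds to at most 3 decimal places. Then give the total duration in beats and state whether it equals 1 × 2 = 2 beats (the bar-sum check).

1) 0.0ms=0b +747.664ms=4/3b
2) 747.664ms=4/3b +373.832ms=2/3b
Σ=2b of 2 (107bpm 2/4) — PASS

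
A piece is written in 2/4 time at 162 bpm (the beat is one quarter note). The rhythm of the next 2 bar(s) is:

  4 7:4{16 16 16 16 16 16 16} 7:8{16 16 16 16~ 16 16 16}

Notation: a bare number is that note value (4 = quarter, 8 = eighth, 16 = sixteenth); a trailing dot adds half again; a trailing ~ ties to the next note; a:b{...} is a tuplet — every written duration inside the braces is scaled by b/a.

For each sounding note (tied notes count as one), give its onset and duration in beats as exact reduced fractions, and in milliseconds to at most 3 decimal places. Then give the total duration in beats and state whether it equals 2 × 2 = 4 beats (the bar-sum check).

1) 0.0ms=0b +370.37ms=1b
2) 370.37ms=1b +52.91ms=1/7b
3) 423.28ms=8/7b +52.91ms=1/7b
4) 476.19ms=9/7b +52.91ms=1/7b
5) 529.101ms=10/7b +52.91ms=1/7b
6) 582.011ms=11/7b +52.91ms=1/7b
7) 634.921ms=12/7b +52.91ms=1/7b
8) 687.831ms=13/7b +52.91ms=1/7b
9) 740.741ms=2b +105.82ms=2/7b
10) 846.561ms=16/7b +105.82ms=2/7b
11) 952.381ms=18/7b +105.82ms=2/7b
12) 1058.201ms=20/7b +211.64ms=4/7b
13) 1269.841ms=24/7b +105.82ms=2/7b
14) 1375.661ms=26/7b +105.82ms=2/7b
Σ=4b of 4 (162bpm 2/4) — PASS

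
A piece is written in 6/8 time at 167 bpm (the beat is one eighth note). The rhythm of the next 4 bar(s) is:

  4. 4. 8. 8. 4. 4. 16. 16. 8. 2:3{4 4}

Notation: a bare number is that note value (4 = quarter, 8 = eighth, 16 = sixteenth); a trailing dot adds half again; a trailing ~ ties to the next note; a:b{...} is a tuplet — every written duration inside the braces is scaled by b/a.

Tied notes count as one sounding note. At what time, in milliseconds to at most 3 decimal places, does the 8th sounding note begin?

1. 0.0ms @ 0 + 1077.844ms (3)
2. 1077.844ms @ 3 + 1077.844ms (3)
3. 2155.689ms @ 6 + 538.922ms (3/2)
4. 2694.611ms @ 15/2 + 538.922ms (3/2)
5. 3233.533ms @ 9 + 1077.844ms (3)
6. 4311.377ms @ 12 + 1077.844ms (3)
7. 5389.222ms @ 15 + 269.461ms (3/4)
8. 5658.683ms @ 63/4 + 269.461ms (3/4)
9. 5928.144ms @ 33/2 + 538.922ms (3/2)
10. 6467.066ms @ 18 + 1077.844ms (3)
11. 7544.91ms @ 21 + 1077.844ms (3)

note 8 onset = 63/4b = 5658.683ms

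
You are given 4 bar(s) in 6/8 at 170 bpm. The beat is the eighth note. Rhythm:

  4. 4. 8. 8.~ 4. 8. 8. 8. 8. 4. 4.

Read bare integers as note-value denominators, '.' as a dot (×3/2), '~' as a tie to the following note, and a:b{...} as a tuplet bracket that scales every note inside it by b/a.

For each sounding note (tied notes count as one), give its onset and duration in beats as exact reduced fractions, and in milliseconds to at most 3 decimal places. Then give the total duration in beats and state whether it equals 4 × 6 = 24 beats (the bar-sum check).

1) 0.0ms=0b +1058.824ms=3b
2) 1058.824ms=3b +1058.824ms=3b
3) 2117.647ms=6b +529.412ms=3/2b
4) 2647.059ms=15/2b +1588.235ms=9/2b
5) 4235.294ms=12b +529.412ms=3/2b
6) 4764.706ms=27/2b +529.412ms=3/2b
7) 5294.118ms=15b +529.412ms=3/2b
8) 5823.529ms=33/2b +529.412ms=3/2b
9) 6352.941ms=18b +1058.824ms=3b
10) 7411.765ms=21b +1058.824ms=3b
Σ=24b of 24 (170bpm 6/8) — PASS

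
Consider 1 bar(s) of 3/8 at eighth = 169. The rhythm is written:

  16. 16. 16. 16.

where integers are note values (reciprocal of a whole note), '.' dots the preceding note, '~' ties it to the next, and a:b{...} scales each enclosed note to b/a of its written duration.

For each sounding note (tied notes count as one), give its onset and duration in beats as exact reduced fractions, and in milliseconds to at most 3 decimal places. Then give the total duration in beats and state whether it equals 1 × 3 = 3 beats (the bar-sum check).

1) 0.0ms=0b +266.272ms=3/4b
2) 266.272ms=3/4b +266.272ms=3/4b
3) 532.544ms=3/2b +266.272ms=3/4b
4) 798.817ms=9/4b +266.272ms=3/4b
Σ=3b of 3 (169bpm 3/8) — PASS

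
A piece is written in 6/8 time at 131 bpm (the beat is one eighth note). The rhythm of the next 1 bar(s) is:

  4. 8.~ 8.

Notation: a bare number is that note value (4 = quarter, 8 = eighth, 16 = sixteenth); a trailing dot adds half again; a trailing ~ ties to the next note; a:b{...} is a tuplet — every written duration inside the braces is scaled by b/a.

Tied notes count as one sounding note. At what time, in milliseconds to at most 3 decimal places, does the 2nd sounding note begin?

1. 0.0ms @ 0 + 1374.046ms (3)
2. 1374.046ms @ 3 + 1374.046ms (3)

note 2 onset = 3b = 1374.046ms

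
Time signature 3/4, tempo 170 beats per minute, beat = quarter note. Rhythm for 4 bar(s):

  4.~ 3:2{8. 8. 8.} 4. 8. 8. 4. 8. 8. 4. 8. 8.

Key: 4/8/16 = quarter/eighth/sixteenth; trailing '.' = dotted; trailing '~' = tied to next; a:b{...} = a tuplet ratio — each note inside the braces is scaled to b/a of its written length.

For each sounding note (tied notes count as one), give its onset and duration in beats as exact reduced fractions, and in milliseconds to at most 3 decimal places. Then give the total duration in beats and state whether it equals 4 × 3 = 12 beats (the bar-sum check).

1) 0.0ms=0b +705.882ms=2b
2) 705.882ms=2b +176.471ms=1/2b
3) 882.353ms=5/2b +176.471ms=1/2b
4) 1058.824ms=3b +529.412ms=3/2b
5) 1588.235ms=9/2b +264.706ms=3/4b
6) 1852.941ms=21/4b +264.706ms=3/4b
7) 2117.647ms=6b +529.412ms=3/2b
8) 2647.059ms=15/2b +264.706ms=3/4b
9) 2911.765ms=33/4b +264.706ms=3/4b
10) 3176.471ms=9b +529.412ms=3/2b
11) 3705.882ms=21/2b +264.706ms=3/4b
12) 3970.588ms=45/4b +264.706ms=3/4b
Σ=12b of 12 (170bpm 3/4) — PASS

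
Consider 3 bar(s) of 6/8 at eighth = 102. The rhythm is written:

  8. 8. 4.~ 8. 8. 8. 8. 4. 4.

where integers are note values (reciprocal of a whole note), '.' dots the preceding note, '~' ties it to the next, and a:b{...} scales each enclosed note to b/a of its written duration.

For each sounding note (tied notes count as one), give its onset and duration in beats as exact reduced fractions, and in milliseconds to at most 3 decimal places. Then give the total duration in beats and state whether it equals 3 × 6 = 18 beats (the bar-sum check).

1) 0.0ms=0b +882.353ms=3/2b
2) 882.353ms=3/2b +882.353ms=3/2b
3) 1764.706ms=3b +2647.059ms=9/2b
4) 4411.765ms=15/2b +882.353ms=3/2b
5) 5294.118ms=9b +882.353ms=3/2b
6) 6176.471ms=21/2b +882.353ms=3/2b
7) 7058.824ms=12b +1764.706ms=3b
8) 8823.529ms=15b +1764.706ms=3b
Σ=18b of 18 (102bpm 6/8) — PASS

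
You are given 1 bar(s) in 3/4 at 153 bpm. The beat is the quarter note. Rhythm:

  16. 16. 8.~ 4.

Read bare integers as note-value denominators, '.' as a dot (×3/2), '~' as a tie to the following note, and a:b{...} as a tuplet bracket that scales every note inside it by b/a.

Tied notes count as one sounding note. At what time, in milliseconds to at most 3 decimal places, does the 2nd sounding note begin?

note 2 onset = 3/8b = 147.059ms

1. 0.0ms @ 0 + 147.059ms (3/8)
2. 147.059ms @ 3/8 + 147.059ms (3/8)
3. 294.118ms @ 3/4 + 882.353ms (9/4)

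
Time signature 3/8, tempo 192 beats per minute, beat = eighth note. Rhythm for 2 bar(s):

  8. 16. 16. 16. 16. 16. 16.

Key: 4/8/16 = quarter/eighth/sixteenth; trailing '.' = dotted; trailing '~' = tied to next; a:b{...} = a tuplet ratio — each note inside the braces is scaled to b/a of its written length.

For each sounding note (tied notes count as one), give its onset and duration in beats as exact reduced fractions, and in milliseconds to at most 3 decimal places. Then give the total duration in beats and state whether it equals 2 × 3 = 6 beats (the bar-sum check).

1) 0.0ms=0b +468.75ms=3/2b
2) 468.75ms=3/2b +234.375ms=3/4b
3) 703.125ms=9/4b +234.375ms=3/4b
4) 937.5ms=3b +234.375ms=3/4b
5) 1171.875ms=15/4b +234.375ms=3/4b
6) 1406.25ms=9/2b +234.375ms=3/4b
7) 1640.625ms=21/4b +234.375ms=3/4b
Σ=6b of 6 (192bpm 3/8) — PASS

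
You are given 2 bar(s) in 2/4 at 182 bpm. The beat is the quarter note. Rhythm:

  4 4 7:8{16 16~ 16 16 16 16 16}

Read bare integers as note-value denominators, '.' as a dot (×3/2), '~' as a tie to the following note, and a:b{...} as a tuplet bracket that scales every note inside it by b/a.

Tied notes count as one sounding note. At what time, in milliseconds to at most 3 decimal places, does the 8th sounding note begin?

note 8 onset = 26/7b = 1224.49ms

1. 0.0ms @ 0 + 329.67ms (1)
2. 329.67ms @ 1 + 329.67ms (1)
3. 659.341ms @ 2 + 94.192ms (2/7)
4. 753.532ms @ 16/7 + 188.383ms (4/7)
5. 941.915ms @ 20/7 + 94.192ms (2/7)
6. 1036.107ms @ 22/7 + 94.192ms (2/7)
7. 1130.298ms @ 24/7 + 94.192ms (2/7)
8. 1224.49ms @ 26/7 + 94.192ms (2/7)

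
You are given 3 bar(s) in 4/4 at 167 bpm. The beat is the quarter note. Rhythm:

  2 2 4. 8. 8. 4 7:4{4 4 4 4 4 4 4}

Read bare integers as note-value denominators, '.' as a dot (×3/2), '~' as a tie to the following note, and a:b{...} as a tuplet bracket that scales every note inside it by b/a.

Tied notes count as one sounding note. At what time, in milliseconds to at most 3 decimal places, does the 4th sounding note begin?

1. 0.0ms @ 0 + 718.563ms (2)
2. 718.563ms @ 2 + 718.563ms (2)
3. 1437.126ms @ 4 + 538.922ms (3/2)
4. 1976.048ms @ 11/2 + 269.461ms (3/4)
5. 2245.509ms @ 25/4 + 269.461ms (3/4)
6. 2514.97ms @ 7 + 359.281ms (1)
7. 2874.251ms @ 8 + 205.304ms (4/7)
8. 3079.555ms @ 60/7 + 205.304ms (4/7)
9. 3284.859ms @ 64/7 + 205.304ms (4/7)
10. 3490.163ms @ 68/7 + 205.304ms (4/7)
11. 3695.466ms @ 72/7 + 205.304ms (4/7)
12. 3900.77ms @ 76/7 + 205.304ms (4/7)
13. 4106.074ms @ 80/7 + 205.304ms (4/7)

note 4 onset = 11/2b = 1976.048ms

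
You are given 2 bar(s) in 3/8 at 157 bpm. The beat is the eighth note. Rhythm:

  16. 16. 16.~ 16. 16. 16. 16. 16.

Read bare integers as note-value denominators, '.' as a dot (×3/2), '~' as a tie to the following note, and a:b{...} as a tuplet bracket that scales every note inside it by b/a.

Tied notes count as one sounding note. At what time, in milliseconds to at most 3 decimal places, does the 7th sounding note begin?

note 7 onset = 21/4b = 2006.369ms

1. 0.0ms @ 0 + 286.624ms (3/4)
2. 286.624ms @ 3/4 + 286.624ms (3/4)
3. 573.248ms @ 3/2 + 573.248ms (3/2)
4. 1146.497ms @ 3 + 286.624ms (3/4)
5. 1433.121ms @ 15/4 + 286.624ms (3/4)
6. 1719.745ms @ 9/2 + 286.624ms (3/4)
7. 2006.369ms @ 21/4 + 286.624ms (3/4)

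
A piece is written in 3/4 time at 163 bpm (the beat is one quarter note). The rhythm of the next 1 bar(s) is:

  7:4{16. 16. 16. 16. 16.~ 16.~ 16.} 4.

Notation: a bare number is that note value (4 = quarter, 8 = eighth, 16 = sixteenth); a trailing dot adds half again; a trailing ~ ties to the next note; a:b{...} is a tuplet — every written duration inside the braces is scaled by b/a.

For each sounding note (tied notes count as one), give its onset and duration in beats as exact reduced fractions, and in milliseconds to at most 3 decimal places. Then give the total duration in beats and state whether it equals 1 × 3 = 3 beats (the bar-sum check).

1) 0.0ms=0b +78.878ms=3/14b
2) 78.878ms=3/14b +78.878ms=3/14b
3) 157.756ms=3/7b +78.878ms=3/14b
4) 236.635ms=9/14b +78.878ms=3/14b
5) 315.513ms=6/7b +236.635ms=9/14b
6) 552.147ms=3/2b +552.147ms=3/2b
Σ=3b of 3 (163bpm 3/4) — PASS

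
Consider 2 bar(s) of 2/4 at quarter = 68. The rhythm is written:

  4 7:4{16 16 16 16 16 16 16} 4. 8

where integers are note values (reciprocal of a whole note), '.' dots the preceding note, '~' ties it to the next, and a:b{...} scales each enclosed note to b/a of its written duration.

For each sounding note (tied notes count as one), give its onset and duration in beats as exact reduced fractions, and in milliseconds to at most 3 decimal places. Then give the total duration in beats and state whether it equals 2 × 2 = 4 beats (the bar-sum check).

1) 0.0ms=0b +882.353ms=1b
2) 882.353ms=1b +126.05ms=1/7b
3) 1008.403ms=8/7b +126.05ms=1/7b
4) 1134.454ms=9/7b +126.05ms=1/7b
5) 1260.504ms=10/7b +126.05ms=1/7b
6) 1386.555ms=11/7b +126.05ms=1/7b
7) 1512.605ms=12/7b +126.05ms=1/7b
8) 1638.655ms=13/7b +126.05ms=1/7b
9) 1764.706ms=2b +1323.529ms=3/2b
10) 3088.235ms=7/2b +441.176ms=1/2b
Σ=4b of 4 (68bpm 2/4) — PASS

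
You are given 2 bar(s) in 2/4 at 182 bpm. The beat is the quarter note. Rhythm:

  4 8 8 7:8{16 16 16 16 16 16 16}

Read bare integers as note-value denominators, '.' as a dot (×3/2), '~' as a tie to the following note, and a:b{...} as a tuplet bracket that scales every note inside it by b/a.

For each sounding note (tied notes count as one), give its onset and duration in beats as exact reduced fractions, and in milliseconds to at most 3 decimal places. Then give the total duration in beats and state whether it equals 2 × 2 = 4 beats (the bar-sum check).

1) 0.0ms=0b +329.67ms=1b
2) 329.67ms=1b +164.835ms=1/2b
3) 494.505ms=3/2b +164.835ms=1/2b
4) 659.341ms=2b +94.192ms=2/7b
5) 753.532ms=16/7b +94.192ms=2/7b
6) 847.724ms=18/7b +94.192ms=2/7b
7) 941.915ms=20/7b +94.192ms=2/7b
8) 1036.107ms=22/7b +94.192ms=2/7b
9) 1130.298ms=24/7b +94.192ms=2/7b
10) 1224.49ms=26/7b +94.192ms=2/7b
Σ=4b of 4 (182bpm 2/4) — PASS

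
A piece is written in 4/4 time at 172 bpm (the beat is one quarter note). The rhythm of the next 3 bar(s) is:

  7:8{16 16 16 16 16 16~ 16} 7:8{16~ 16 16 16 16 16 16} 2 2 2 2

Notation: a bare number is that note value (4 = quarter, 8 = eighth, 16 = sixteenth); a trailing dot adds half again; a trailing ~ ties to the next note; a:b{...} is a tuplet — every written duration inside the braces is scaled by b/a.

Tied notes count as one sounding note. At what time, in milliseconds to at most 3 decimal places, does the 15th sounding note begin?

1. 0.0ms @ 0 + 99.668ms (2/7)
2. 99.668ms @ 2/7 + 99.668ms (2/7)
3. 199.336ms @ 4/7 + 99.668ms (2/7)
4. 299.003ms @ 6/7 + 99.668ms (2/7)
5. 398.671ms @ 8/7 + 99.668ms (2/7)
6. 498.339ms @ 10/7 + 199.336ms (4/7)
7. 697.674ms @ 2 + 199.336ms (4/7)
8. 897.01ms @ 18/7 + 99.668ms (2/7)
9. 996.678ms @ 20/7 + 99.668ms (2/7)
10. 1096.346ms @ 22/7 + 99.668ms (2/7)
11. 1196.013ms @ 24/7 + 99.668ms (2/7)
12. 1295.681ms @ 26/7 + 99.668ms (2/7)
13. 1395.349ms @ 4 + 697.674ms (2)
14. 2093.023ms @ 6 + 697.674ms (2)
15. 2790.698ms @ 8 + 697.674ms (2)
16. 3488.372ms @ 10 + 697.674ms (2)

note 15 onset = 8b = 2790.698ms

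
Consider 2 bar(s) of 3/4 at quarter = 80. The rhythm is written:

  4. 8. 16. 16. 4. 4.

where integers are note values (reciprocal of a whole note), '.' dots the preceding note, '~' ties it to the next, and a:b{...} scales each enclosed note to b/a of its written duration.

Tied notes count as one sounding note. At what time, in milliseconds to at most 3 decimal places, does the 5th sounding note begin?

note 5 onset = 3b = 2250.0ms

1. 0.0ms @ 0 + 1125.0ms (3/2)
2. 1125.0ms @ 3/2 + 562.5ms (3/4)
3. 1687.5ms @ 9/4 + 281.25ms (3/8)
4. 1968.75ms @ 21/8 + 281.25ms (3/8)
5. 2250.0ms @ 3 + 1125.0ms (3/2)
6. 3375.0ms @ 9/2 + 1125.0ms (3/2)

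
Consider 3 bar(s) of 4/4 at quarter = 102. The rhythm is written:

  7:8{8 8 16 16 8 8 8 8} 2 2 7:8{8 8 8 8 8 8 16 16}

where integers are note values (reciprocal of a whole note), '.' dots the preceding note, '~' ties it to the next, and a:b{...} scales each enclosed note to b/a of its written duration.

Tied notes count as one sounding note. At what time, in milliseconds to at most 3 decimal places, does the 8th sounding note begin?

1. 0.0ms @ 0 + 336.134ms (4/7)
2. 336.134ms @ 4/7 + 336.134ms (4/7)
3. 672.269ms @ 8/7 + 168.067ms (2/7)
4. 840.336ms @ 10/7 + 168.067ms (2/7)
5. 1008.403ms @ 12/7 + 336.134ms (4/7)
6. 1344.538ms @ 16/7 + 336.134ms (4/7)
7. 1680.672ms @ 20/7 + 336.134ms (4/7)
8. 2016.807ms @ 24/7 + 336.134ms (4/7)
9. 2352.941ms @ 4 + 1176.471ms (2)
10. 3529.412ms @ 6 + 1176.471ms (2)
11. 4705.882ms @ 8 + 336.134ms (4/7)
12. 5042.017ms @ 60/7 + 336.134ms (4/7)
13. 5378.151ms @ 64/7 + 336.134ms (4/7)
14. 5714.286ms @ 68/7 + 336.134ms (4/7)
15. 6050.42ms @ 72/7 + 336.134ms (4/7)
16. 6386.555ms @ 76/7 + 336.134ms (4/7)
17. 6722.689ms @ 80/7 + 168.067ms (2/7)
18. 6890.756ms @ 82/7 + 168.067ms (2/7)

note 8 onset = 24/7b = 2016.807ms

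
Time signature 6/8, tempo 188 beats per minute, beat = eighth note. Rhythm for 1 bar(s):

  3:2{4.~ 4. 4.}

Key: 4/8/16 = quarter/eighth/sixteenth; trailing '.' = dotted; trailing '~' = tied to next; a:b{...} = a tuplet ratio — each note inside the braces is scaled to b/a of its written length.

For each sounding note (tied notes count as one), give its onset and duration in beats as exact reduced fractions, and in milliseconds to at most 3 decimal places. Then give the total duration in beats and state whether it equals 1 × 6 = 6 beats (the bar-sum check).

1) 0.0ms=0b +1276.596ms=4b
2) 1276.596ms=4b +638.298ms=2b
Σ=6b of 6 (188bpm 6/8) — PASS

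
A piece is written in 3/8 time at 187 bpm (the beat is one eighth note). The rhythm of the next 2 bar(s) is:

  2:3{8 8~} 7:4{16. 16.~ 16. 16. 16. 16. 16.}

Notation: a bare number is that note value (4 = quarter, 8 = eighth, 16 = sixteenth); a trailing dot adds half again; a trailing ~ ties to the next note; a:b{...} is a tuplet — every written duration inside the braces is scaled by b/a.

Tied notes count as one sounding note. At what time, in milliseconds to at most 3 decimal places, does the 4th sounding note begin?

1. 0.0ms @ 0 + 481.283ms (3/2)
2. 481.283ms @ 3/2 + 618.793ms (27/14)
3. 1100.076ms @ 24/7 + 275.019ms (6/7)
4. 1375.095ms @ 30/7 + 137.51ms (3/7)
5. 1512.605ms @ 33/7 + 137.51ms (3/7)
6. 1650.115ms @ 36/7 + 137.51ms (3/7)
7. 1787.624ms @ 39/7 + 137.51ms (3/7)

note 4 onset = 30/7b = 1375.095ms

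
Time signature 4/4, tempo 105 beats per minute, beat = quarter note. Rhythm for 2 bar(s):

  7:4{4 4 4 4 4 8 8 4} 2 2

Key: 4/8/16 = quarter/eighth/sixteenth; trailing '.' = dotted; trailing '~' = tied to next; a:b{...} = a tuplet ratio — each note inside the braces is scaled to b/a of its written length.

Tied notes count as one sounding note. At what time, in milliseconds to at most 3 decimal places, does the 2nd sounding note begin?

1. 0.0ms @ 0 + 326.531ms (4/7)
2. 326.531ms @ 4/7 + 326.531ms (4/7)
3. 653.061ms @ 8/7 + 326.531ms (4/7)
4. 979.592ms @ 12/7 + 326.531ms (4/7)
5. 1306.122ms @ 16/7 + 326.531ms (4/7)
6. 1632.653ms @ 20/7 + 163.265ms (2/7)
7. 1795.918ms @ 22/7 + 163.265ms (2/7)
8. 1959.184ms @ 24/7 + 326.531ms (4/7)
9. 2285.714ms @ 4 + 1142.857ms (2)
10. 3428.571ms @ 6 + 1142.857ms (2)

note 2 onset = 4/7b = 326.531ms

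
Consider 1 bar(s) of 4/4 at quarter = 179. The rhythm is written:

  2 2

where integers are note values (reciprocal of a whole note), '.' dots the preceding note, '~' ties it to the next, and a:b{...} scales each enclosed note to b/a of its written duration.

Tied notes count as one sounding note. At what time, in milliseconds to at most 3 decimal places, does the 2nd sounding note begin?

1. 0.0ms @ 0 + 670.391ms (2)
2. 670.391ms @ 2 + 670.391ms (2)

note 2 onset = 2b = 670.391ms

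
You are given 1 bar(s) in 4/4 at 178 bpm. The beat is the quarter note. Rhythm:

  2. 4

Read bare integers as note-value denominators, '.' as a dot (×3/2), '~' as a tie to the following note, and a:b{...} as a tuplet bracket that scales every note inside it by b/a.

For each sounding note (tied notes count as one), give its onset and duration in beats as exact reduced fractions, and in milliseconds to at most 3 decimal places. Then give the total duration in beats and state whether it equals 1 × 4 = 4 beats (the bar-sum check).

1) 0.0ms=0b +1011.236ms=3b
2) 1011.236ms=3b +337.079ms=1b
Σ=4b of 4 (178bpm 4/4) — PASS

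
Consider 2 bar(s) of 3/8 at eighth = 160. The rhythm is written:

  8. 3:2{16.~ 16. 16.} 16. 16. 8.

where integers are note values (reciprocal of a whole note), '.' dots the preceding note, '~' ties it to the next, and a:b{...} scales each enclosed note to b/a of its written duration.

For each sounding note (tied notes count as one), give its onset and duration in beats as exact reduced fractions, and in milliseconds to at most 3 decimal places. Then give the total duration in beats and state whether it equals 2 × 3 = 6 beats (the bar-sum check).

1) 0.0ms=0b +562.5ms=3/2b
2) 562.5ms=3/2b +375.0ms=1b
3) 937.5ms=5/2b +187.5ms=1/2b
4) 1125.0ms=3b +281.25ms=3/4b
5) 1406.25ms=15/4b +281.25ms=3/4b
6) 1687.5ms=9/2b +562.5ms=3/2b
Σ=6b of 6 (160bpm 3/8) — PASS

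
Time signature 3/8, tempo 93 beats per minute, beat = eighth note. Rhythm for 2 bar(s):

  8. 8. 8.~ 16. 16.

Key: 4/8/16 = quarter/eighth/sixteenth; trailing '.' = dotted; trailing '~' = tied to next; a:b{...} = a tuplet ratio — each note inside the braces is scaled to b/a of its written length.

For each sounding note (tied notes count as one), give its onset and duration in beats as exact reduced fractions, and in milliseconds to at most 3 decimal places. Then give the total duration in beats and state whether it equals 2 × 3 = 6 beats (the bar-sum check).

1) 0.0ms=0b +967.742ms=3/2b
2) 967.742ms=3/2b +967.742ms=3/2b
3) 1935.484ms=3b +1451.613ms=9/4b
4) 3387.097ms=21/4b +483.871ms=3/4b
Σ=6b of 6 (93bpm 3/8) — PASS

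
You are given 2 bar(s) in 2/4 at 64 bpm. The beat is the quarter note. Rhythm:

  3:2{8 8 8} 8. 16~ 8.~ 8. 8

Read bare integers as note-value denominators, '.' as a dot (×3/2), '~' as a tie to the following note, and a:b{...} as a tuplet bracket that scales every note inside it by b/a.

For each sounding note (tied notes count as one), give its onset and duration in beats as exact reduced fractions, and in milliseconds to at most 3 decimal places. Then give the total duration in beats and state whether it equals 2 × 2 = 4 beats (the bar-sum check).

1) 0.0ms=0b +312.5ms=1/3b
2) 312.5ms=1/3b +312.5ms=1/3b
3) 625.0ms=2/3b +312.5ms=1/3b
4) 937.5ms=1b +703.125ms=3/4b
5) 1640.625ms=7/4b +1640.625ms=7/4b
6) 3281.25ms=7/2b +468.75ms=1/2b
Σ=4b of 4 (64bpm 2/4) — PASS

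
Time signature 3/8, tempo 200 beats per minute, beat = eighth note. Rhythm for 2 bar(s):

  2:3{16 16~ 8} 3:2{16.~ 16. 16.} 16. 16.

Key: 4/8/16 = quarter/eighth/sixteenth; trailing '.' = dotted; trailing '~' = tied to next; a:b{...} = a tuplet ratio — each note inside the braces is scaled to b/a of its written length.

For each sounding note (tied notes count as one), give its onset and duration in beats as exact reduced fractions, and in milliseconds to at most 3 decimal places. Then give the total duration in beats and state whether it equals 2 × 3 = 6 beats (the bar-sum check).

1) 0.0ms=0b +225.0ms=3/4b
2) 225.0ms=3/4b +675.0ms=9/4b
3) 900.0ms=3b +300.0ms=1b
4) 1200.0ms=4b +150.0ms=1/2b
5) 1350.0ms=9/2b +225.0ms=3/4b
6) 1575.0ms=21/4b +225.0ms=3/4b
Σ=6b of 6 (200bpm 3/8) — PASS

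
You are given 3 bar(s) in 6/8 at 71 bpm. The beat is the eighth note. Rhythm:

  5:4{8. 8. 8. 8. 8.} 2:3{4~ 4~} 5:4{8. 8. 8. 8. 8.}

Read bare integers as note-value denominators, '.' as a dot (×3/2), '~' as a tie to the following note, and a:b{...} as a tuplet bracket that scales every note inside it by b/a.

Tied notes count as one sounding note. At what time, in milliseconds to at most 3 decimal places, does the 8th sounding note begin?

1. 0.0ms @ 0 + 1014.085ms (6/5)
2. 1014.085ms @ 6/5 + 1014.085ms (6/5)
3. 2028.169ms @ 12/5 + 1014.085ms (6/5)
4. 3042.254ms @ 18/5 + 1014.085ms (6/5)
5. 4056.338ms @ 24/5 + 1014.085ms (6/5)
6. 5070.423ms @ 6 + 6084.507ms (36/5)
7. 11154.93ms @ 66/5 + 1014.085ms (6/5)
8. 12169.014ms @ 72/5 + 1014.085ms (6/5)
9. 13183.099ms @ 78/5 + 1014.085ms (6/5)
10. 14197.183ms @ 84/5 + 1014.085ms (6/5)

note 8 onset = 72/5b = 12169.014ms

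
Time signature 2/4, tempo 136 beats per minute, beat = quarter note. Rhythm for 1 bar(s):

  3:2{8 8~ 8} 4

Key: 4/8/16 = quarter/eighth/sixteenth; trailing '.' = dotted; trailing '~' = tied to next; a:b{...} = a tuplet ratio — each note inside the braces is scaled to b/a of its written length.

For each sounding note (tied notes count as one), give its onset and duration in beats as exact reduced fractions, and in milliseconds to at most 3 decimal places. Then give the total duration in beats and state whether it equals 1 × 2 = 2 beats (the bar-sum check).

1) 0.0ms=0b +147.059ms=1/3b
2) 147.059ms=1/3b +294.118ms=2/3b
3) 441.176ms=1b +441.176ms=1b
Σ=2b of 2 (136bpm 2/4) — PASS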